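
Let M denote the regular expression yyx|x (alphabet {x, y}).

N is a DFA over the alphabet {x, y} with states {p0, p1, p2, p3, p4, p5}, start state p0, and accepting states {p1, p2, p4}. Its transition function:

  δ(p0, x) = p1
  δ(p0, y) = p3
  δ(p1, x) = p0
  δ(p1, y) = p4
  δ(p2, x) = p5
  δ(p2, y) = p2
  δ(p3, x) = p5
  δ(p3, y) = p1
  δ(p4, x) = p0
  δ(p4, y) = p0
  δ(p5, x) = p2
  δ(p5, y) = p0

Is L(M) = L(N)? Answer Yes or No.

No

The string yyx is accepted by M but rejected by N.
So L(M) ≠ L(N).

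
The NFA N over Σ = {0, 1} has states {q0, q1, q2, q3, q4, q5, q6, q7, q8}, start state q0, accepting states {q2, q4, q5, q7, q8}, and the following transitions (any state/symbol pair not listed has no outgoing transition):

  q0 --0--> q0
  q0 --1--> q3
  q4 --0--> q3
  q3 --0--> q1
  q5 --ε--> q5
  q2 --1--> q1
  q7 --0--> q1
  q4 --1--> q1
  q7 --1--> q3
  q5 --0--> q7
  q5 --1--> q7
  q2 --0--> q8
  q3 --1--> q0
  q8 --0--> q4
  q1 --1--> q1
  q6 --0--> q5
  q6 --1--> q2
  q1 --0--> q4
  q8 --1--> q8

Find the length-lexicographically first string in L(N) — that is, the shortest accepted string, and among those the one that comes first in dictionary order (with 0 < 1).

A breadth-first search from q0 reaches an accepting state first via the path q0 → q3 → q1 → q4 on input 100.
No string of length < 3 is accepted (BFS exhausts all shorter strings without reaching an accepting state), and 100 is the lexicographically least accepting string of length 3.

100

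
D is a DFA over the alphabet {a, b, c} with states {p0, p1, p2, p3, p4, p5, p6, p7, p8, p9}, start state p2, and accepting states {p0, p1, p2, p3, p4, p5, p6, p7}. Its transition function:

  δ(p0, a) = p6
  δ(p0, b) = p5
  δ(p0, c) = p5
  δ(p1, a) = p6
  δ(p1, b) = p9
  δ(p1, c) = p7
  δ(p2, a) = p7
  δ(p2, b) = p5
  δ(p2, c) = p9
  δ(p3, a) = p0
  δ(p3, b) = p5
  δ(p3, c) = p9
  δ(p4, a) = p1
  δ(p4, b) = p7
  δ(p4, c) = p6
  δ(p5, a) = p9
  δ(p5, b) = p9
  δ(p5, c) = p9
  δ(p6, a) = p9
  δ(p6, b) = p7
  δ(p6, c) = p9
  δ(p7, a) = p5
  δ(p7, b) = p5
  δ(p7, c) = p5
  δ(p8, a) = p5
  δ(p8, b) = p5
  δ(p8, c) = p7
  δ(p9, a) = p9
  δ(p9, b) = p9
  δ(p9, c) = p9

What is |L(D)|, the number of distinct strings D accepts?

The useful subgraph on states {p2, p5, p7} is acyclic, so L(D) is finite; the longest accepting path visits 3 useful states, giving maximum string length 2.
Counting accepting paths from p2 by length: 1 of length 0, 2 of length 1, 3 of length 2. Total 6.

6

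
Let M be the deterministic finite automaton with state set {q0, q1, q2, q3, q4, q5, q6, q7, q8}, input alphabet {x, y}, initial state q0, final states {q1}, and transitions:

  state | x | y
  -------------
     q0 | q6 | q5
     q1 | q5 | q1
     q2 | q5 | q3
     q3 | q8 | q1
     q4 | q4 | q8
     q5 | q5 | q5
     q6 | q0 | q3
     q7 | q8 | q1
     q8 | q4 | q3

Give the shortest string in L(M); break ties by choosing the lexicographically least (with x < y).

A breadth-first search from q0 reaches an accepting state first via the path q0 → q6 → q3 → q1 on input xyy.
No string of length < 3 is accepted (BFS exhausts all shorter strings without reaching an accepting state), and xyy is the lexicographically least accepting string of length 3.

xyy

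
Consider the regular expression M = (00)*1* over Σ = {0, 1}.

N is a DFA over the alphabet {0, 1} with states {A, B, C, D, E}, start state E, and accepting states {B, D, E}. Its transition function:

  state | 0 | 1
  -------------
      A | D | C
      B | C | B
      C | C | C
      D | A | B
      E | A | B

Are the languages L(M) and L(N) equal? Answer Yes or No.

Yes

Converting the expression M to a DFA (subset construction, then merging equivalent states) gives the minimal DFA with states {m0, m1, m2, m3}, start state m0, accepting states {m0, m2} and transitions m0: 0→m1, 1→m2; m1: 0→m0, 1→m3; m2: 0→m3, 1→m2; m3: 0→m3, 1→m3.
Exploring the product automaton M × N from the start pair (m0, E), following both machines on each input symbol, reaches 5 state pairs: (m0, E), (m1, A), (m2, B), (m0, D), (m3, C).
M accepts in {m0, m2} and N accepts in {B, D, E}. In every reachable pair the two components are either both accepting — (m0, E), (m2, B), (m0, D) — or both non-accepting, so no string is accepted by exactly one of the machines: L(M) \ L(N) and L(N) \ L(M) are both empty.
Hence every string is accepted by M iff it is accepted by N, and the two languages coincide.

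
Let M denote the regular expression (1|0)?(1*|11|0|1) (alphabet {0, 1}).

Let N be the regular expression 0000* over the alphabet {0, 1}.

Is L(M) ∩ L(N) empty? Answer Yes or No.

Converting the expression M to a DFA (subset construction, then merging equivalent states) gives the minimal DFA with states {m0, m1, m2, m3, m4}, start state m0, accepting states {m0, m1, m2, m3} and transitions m0: 0→m1, 1→m1; m1: 0→m2, 1→m3; m2: 0→m4, 1→m4; m3: 0→m4, 1→m3; m4: 0→m4, 1→m4.
Converting the expression N to a DFA (subset construction, then merging equivalent states) gives the minimal DFA with states {n0, n1, n2, n3, n4}, start state n0, accepting states {n4} and transitions n0: 0→n1, 1→n2; n1: 0→n3, 1→n2; n2: 0→n2, 1→n2; n3: 0→n4, 1→n2; n4: 0→n4, 1→n2.
Exploring the product automaton M × N from the start pair (m0, n0), following both machines on each input symbol, reaches 8 state pairs: (m0, n0), (m1, n1), (m1, n2), (m2, n3), (m3, n2), (m2, n2), (m4, n4), (m4, n2).
M accepts in {m0, m1, m2, m3} and N accepts in {n4}; no reachable pair has both components accepting, so no string drives both machines to acceptance simultaneously and L(M) ∩ L(N) = ∅.
So no string is accepted by both, and the intersection is empty.

Yes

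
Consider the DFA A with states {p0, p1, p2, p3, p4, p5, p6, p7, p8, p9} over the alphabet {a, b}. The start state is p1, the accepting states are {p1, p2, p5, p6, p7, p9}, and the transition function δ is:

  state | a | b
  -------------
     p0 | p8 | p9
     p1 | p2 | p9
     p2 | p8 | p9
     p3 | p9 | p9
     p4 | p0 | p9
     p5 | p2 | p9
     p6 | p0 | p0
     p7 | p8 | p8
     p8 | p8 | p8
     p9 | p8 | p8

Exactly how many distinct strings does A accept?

4

The useful subgraph on states {p1, p2, p9} is acyclic, so L(A) is finite; the longest accepting path visits 3 useful states, giving maximum string length 2.
Counting accepting paths from p1 by length: 1 of length 0, 2 of length 1, 1 of length 2. Total 4.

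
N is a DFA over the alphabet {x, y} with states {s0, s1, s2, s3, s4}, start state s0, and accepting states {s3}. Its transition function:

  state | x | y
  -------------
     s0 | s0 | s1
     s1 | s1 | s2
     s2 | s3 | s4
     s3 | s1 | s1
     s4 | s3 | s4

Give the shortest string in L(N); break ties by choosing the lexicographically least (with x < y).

yyx

A breadth-first search from s0 reaches an accepting state first via the path s0 → s1 → s2 → s3 on input yyx.
No string of length < 3 is accepted (BFS exhausts all shorter strings without reaching an accepting state), and yyx is the lexicographically least accepting string of length 3.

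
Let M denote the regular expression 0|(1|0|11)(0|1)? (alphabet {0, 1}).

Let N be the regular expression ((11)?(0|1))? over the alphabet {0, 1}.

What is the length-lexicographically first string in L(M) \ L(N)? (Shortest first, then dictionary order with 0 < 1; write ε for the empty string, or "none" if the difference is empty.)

The string 00 is accepted by M but not by N.
No shorter string lies in the difference, and 00 is the lexicographically first length-2 string in L(M) \ L(N).

00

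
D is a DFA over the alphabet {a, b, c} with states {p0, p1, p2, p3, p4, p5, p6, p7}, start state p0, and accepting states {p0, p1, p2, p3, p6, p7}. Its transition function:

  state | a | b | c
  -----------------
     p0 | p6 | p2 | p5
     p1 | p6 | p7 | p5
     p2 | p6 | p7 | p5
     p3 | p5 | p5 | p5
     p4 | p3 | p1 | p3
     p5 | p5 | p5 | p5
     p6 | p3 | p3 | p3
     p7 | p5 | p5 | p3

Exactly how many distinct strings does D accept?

12

The useful subgraph on states {p0, p2, p3, p6, p7} is acyclic, so L(D) is finite; the longest accepting path visits 4 useful states, giving maximum string length 3.
Counting accepting paths from p0 by length: 1 of length 0, 2 of length 1, 5 of length 2, 4 of length 3. Total 12.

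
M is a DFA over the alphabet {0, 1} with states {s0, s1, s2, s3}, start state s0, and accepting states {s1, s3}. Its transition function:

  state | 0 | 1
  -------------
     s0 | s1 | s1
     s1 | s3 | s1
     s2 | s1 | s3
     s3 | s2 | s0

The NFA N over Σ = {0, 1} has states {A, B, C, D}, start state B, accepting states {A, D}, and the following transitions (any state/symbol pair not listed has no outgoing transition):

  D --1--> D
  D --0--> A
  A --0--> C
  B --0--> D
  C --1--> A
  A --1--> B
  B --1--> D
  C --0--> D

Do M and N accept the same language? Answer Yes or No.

Yes

Exploring the product automaton M × N from the start pair (s0, B), following both machines on each input symbol, reaches 4 state pairs: (s0, B), (s1, D), (s3, A), (s2, C).
M accepts in {s1, s3} and N accepts in {A, D}. In every reachable pair the two components are either both accepting — (s1, D), (s3, A) — or both non-accepting, so no string is accepted by exactly one of the machines: L(M) \ L(N) and L(N) \ L(M) are both empty.
Hence every string is accepted by M iff it is accepted by N, and the two languages coincide.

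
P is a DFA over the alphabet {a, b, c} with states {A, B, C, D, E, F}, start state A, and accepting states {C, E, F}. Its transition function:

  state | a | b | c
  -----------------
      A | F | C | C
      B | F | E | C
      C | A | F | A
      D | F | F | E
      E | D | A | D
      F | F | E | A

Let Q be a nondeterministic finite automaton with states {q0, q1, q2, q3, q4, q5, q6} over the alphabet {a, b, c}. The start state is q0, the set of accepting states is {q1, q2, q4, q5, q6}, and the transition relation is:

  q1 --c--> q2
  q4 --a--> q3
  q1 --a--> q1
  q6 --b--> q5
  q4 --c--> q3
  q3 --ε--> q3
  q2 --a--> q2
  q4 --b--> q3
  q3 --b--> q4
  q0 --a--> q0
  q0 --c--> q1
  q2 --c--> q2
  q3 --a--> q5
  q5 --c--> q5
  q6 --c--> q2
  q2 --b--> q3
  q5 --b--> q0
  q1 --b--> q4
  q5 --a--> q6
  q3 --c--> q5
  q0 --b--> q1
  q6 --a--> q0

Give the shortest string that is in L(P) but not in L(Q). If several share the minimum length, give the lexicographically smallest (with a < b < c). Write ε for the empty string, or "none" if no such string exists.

a

The string a is accepted by P but not by Q.
No shorter string lies in the difference, and a is the lexicographically first length-1 string in L(P) \ L(Q).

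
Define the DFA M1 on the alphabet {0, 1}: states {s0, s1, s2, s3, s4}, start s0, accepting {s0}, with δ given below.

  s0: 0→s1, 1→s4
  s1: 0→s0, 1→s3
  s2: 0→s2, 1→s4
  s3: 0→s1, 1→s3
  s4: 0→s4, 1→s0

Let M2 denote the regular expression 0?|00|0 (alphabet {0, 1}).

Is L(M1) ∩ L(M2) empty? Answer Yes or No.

The empty string ε is accepted by both M1 and M2.
Hence L(M1) ∩ L(M2) ≠ ∅.

No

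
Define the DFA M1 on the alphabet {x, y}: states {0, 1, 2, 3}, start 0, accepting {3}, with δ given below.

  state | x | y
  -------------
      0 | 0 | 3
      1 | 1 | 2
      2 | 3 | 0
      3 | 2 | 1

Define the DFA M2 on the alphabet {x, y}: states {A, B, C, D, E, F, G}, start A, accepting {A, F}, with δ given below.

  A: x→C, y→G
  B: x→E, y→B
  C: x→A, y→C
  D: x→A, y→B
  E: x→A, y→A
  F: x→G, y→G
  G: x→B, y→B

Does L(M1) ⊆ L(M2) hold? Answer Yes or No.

No

The string y is in L(M1) but not in L(M2).
So L(M1) ⊄ L(M2).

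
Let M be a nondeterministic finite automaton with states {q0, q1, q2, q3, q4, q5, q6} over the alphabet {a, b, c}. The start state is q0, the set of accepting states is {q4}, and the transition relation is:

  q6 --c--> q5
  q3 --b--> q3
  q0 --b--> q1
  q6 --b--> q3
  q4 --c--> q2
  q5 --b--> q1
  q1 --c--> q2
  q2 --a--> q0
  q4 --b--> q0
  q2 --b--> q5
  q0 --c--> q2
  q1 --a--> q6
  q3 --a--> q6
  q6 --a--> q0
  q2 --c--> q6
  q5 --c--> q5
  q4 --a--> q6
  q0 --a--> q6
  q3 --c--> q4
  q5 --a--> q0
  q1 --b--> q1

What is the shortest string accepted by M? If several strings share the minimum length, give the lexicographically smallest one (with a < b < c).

A breadth-first search from q0 reaches an accepting state first via the path q0 → q6 → q3 → q4 on input abc.
No string of length < 3 is accepted (BFS exhausts all shorter strings without reaching an accepting state), and abc is the lexicographically least accepting string of length 3.

abc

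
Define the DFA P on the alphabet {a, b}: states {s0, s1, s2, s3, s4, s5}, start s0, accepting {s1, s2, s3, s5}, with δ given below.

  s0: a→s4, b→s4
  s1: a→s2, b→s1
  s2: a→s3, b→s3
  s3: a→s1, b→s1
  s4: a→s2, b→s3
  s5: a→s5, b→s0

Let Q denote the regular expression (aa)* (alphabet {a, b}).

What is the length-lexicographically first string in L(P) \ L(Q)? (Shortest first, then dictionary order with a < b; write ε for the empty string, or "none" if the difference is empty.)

ab

The string ab is accepted by P but not by Q.
No shorter string lies in the difference, and ab is the lexicographically first length-2 string in L(P) \ L(Q).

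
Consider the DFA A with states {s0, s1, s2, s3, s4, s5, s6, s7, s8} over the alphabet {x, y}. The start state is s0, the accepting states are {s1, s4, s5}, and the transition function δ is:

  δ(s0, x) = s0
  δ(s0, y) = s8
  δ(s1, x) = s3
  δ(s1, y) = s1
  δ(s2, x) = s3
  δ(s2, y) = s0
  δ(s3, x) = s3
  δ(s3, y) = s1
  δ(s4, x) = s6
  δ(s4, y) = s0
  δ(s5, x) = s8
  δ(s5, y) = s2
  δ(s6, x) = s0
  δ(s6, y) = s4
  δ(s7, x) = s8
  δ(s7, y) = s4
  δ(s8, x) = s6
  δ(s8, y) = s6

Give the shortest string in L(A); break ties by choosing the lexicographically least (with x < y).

yxy

A breadth-first search from s0 reaches an accepting state first via the path s0 → s8 → s6 → s4 on input yxy.
No string of length < 3 is accepted (BFS exhausts all shorter strings without reaching an accepting state), and yxy is the lexicographically least accepting string of length 3.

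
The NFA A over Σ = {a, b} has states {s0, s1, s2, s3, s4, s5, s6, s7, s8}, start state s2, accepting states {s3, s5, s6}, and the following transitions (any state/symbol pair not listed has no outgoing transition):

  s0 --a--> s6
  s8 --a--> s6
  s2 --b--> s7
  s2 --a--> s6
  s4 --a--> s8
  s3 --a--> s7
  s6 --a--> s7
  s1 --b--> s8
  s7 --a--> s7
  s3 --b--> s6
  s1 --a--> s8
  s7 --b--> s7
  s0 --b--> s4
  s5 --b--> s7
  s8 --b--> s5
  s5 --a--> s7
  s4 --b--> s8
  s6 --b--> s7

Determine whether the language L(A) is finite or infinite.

The useful states (reachable from s2 and able to reach an accepting state) are {s2, s6}.
Restricted to these states the transition graph has no cycle, so every accepting path has bounded length and L is finite.

finite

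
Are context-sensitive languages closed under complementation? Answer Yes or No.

Yes

The context-sensitive languages are exactly NSPACE(n), and by the Immerman–Szelepcsényi theorem nondeterministic space classes (from log n up) are closed under complement.
So the context-sensitive languages are closed under complement.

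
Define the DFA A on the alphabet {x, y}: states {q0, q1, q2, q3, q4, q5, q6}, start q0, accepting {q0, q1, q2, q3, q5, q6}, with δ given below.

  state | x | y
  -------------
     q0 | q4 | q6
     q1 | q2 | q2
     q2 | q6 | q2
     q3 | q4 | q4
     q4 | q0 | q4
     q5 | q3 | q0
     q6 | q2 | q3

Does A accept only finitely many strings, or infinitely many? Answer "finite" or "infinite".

infinite

State q0 is reachable from the start and can reach an accepting state, and it lies on the cycle q0 → q4 → q0.
Traversing that cycle any number of times yields accepted strings of unbounded length, so the language is infinite.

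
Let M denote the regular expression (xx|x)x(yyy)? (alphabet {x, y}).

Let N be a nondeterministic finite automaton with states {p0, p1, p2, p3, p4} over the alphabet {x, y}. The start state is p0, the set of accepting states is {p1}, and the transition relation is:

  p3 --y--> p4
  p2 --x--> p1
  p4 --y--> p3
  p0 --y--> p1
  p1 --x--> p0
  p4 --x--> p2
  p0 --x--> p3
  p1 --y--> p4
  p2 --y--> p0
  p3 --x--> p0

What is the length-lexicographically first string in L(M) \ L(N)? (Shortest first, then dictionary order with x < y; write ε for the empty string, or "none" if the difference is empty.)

xx

The string xx is accepted by M but not by N.
No shorter string lies in the difference, and xx is the lexicographically first length-2 string in L(M) \ L(N).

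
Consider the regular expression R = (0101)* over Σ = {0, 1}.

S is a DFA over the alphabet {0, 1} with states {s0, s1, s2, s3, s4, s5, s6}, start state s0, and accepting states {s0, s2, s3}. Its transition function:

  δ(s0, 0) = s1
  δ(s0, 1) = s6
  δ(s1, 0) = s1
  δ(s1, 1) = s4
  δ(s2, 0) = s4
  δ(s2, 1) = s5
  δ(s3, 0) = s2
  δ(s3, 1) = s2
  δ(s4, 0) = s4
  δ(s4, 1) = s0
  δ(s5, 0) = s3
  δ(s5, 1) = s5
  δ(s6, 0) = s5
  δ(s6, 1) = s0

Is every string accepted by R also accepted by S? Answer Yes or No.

Converting the expression R to a DFA (subset construction, then merging equivalent states) gives the minimal DFA with states {r0, r1, r2, r3, r4}, start state r0, accepting states {r0} and transitions r0: 0→r1, 1→r2; r1: 0→r2, 1→r3; r2: 0→r2, 1→r2; r3: 0→r4, 1→r2; r4: 0→r2, 1→r0.
Exploring the product automaton R × S from the start pair (r0, s0), following both machines on each input symbol, reaches 11 state pairs: (r0, s0), (r1, s1), (r2, s6), (r2, s1), (r3, s4), (r2, s5), (r2, s0), (r2, s4), (r4, s4), (r2, s3), (r2, s2).
R accepts in {r0} and S accepts in {s0, s2, s3}. The reachable pairs whose R-component is accepting are (r0, s0); in each of them the S-component is accepting too, so the product for L(R) \ L(S) (R-component accepting, S-component rejecting) has no reachable accepting pair and the difference is empty.
Hence every string in L(R) is also in L(S).

Yes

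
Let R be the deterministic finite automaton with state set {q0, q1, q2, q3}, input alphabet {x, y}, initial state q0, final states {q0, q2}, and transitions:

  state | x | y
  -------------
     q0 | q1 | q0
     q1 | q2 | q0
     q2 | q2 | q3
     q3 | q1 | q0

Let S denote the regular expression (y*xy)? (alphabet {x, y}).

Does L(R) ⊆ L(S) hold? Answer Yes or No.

No

The string y is in L(R) but not in L(S).
So L(R) ⊄ L(S).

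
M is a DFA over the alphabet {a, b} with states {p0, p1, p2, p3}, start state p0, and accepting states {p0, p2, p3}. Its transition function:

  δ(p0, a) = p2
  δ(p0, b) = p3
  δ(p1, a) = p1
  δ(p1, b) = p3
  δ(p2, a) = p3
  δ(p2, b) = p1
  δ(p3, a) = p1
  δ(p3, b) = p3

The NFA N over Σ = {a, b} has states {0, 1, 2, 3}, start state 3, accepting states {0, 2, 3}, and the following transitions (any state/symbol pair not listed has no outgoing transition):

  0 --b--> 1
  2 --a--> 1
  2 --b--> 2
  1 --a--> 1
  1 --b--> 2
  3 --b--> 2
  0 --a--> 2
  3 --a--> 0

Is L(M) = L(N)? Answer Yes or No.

Yes

Exploring the product automaton M × N from the start pair (p0, 3), following both machines on each input symbol, reaches 4 state pairs: (p0, 3), (p2, 0), (p3, 2), (p1, 1).
M accepts in {p0, p2, p3} and N accepts in {0, 2, 3}. In every reachable pair the two components are either both accepting — (p0, 3), (p2, 0), (p3, 2) — or both non-accepting, so no string is accepted by exactly one of the machines: L(M) \ L(N) and L(N) \ L(M) are both empty.
Hence every string is accepted by M iff it is accepted by N, and the two languages coincide.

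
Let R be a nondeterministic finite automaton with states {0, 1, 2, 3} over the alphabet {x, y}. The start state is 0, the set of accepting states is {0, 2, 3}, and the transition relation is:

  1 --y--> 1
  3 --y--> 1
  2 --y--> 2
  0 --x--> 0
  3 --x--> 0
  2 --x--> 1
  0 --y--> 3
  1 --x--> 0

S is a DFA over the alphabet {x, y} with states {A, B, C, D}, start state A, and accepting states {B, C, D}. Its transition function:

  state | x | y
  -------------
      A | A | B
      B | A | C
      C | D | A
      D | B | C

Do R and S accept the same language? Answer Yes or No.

The empty string ε is accepted by R but rejected by S.
So L(R) ≠ L(S).

No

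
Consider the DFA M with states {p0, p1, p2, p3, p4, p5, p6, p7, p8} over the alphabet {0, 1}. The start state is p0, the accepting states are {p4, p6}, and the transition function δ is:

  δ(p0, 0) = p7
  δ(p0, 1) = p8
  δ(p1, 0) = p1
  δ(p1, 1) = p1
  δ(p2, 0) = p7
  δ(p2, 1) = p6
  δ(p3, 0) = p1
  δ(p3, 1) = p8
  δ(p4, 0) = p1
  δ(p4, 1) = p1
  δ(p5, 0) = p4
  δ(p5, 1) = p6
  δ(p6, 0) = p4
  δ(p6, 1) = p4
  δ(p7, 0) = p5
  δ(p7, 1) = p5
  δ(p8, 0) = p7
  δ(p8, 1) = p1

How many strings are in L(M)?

The useful subgraph on states {p0, p4, p5, p6, p7, p8} is acyclic, so L(M) is finite; the longest accepting path visits 6 useful states, giving maximum string length 5.
Counting accepting paths from p0 by length: 4 of length 3, 8 of length 4, 4 of length 5. Total 16.

16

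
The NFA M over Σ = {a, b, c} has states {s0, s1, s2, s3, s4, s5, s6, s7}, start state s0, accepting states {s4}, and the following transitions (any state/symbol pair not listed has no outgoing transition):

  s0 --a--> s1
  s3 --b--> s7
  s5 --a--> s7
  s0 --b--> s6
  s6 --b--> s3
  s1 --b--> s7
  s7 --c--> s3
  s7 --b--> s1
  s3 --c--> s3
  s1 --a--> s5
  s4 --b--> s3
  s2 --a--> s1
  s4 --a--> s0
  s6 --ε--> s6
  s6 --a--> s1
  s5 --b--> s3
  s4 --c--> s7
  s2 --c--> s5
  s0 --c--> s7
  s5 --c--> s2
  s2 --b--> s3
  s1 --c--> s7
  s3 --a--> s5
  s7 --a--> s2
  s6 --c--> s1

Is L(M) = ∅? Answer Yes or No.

The states reachable from the start state are {s0, s1, s2, s3, s5, s6, s7}.
None of the accepting states {s4} is reachable, so no string is accepted and L(M) = ∅.

Yes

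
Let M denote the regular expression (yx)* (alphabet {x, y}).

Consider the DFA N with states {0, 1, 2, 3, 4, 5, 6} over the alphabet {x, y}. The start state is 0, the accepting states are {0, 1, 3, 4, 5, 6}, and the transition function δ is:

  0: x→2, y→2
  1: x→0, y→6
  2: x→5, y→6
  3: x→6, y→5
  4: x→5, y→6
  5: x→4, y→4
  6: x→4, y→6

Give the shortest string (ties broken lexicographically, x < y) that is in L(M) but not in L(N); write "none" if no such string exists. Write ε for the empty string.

none

Converting the expression M to a DFA (subset construction, then merging equivalent states) gives the minimal DFA with states {m0, m1, m2}, start state m0, accepting states {m0} and transitions m0: x→m1, y→m2; m1: x→m1, y→m1; m2: x→m0, y→m1.
Exploring the product automaton M × N from the start pair (m0, 0), following both machines on each input symbol, reaches 8 state pairs: (m0, 0), (m1, 2), (m2, 2), (m1, 5), (m1, 6), (m0, 5), (m1, 4), (m2, 4).
M accepts in {m0} and N accepts in {0, 1, 3, 4, 5, 6}. The reachable pairs whose M-component is accepting are (m0, 0), (m0, 5); in each of them the N-component is accepting too, so the product for L(M) \ L(N) (M-component accepting, N-component rejecting) has no reachable accepting pair and the difference is empty.
So every string accepted by M is also accepted by N: L(M) \ L(N) = ∅ and there is no such string.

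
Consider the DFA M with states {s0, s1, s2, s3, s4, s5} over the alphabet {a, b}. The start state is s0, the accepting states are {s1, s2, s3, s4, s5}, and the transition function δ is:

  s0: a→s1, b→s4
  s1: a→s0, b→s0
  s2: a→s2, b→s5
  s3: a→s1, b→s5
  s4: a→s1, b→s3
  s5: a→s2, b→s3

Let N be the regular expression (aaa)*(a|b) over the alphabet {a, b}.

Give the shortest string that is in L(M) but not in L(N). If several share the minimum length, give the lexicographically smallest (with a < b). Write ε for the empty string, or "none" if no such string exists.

The string ba is accepted by M but not by N.
No shorter string lies in the difference, and ba is the lexicographically first length-2 string in L(M) \ L(N).

ba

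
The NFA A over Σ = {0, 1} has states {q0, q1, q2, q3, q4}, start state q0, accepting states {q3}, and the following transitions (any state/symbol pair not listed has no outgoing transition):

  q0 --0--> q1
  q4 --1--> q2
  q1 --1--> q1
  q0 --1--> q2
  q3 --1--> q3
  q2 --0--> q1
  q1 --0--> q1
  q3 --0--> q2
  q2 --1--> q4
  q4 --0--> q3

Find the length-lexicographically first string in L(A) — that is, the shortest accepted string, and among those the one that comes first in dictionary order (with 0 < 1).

110

A breadth-first search from q0 reaches an accepting state first via the path q0 → q2 → q4 → q3 on input 110.
No string of length < 3 is accepted (BFS exhausts all shorter strings without reaching an accepting state), and 110 is the lexicographically least accepting string of length 3.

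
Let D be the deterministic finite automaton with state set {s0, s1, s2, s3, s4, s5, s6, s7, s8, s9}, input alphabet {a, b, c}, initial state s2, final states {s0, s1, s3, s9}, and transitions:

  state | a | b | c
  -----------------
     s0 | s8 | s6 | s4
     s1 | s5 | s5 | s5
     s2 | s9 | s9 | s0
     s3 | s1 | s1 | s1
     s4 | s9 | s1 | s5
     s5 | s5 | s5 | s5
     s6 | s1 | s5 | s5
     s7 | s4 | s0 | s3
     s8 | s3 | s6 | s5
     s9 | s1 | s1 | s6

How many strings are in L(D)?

20

The useful subgraph on states {s0, s1, s2, s3, s4, s6, s8, s9} is acyclic, so L(D) is finite; the longest accepting path visits 6 useful states, giving maximum string length 5.
Counting accepting paths from s2 by length: 3 of length 1, 4 of length 2, 6 of length 3, 6 of length 4, 1 of length 5. Total 20.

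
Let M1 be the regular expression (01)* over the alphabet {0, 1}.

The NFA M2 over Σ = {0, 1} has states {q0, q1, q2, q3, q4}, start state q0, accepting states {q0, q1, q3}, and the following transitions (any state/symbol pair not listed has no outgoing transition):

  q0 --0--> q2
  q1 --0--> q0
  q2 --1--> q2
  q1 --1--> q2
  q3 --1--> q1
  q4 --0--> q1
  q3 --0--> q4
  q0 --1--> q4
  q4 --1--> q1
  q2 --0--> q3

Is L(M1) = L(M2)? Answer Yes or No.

No

The string 01 is accepted by M1 but rejected by M2.
So L(M1) ≠ L(M2).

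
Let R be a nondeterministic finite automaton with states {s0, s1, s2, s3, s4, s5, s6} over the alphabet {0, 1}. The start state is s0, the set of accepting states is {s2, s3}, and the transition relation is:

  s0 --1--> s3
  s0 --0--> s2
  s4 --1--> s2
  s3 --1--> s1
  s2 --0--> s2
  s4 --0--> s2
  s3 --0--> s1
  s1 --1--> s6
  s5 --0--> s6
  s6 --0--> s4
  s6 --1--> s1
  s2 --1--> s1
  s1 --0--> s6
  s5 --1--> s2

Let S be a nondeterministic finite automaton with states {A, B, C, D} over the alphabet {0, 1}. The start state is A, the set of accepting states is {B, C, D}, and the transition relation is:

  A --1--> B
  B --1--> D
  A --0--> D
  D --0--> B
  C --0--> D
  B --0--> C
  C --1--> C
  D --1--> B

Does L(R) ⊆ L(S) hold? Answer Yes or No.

Yes

Exploring the product automaton R × S from the start pair (s0, A), following both machines on each input symbol, reaches 14 state pairs: (s0, A), (s2, D), (s3, B), (s2, B), (s1, B), (s1, C), (s1, D), (s2, C), (s6, C), (s6, D), (s6, B), (s4, D), (s4, B), (s4, C).
R accepts in {s2, s3} and S accepts in {B, C, D}. The reachable pairs whose R-component is accepting are (s2, D), (s3, B), (s2, B), (s2, C); in each of them the S-component is accepting too, so the product for L(R) \ L(S) (R-component accepting, S-component rejecting) has no reachable accepting pair and the difference is empty.
Hence every string in L(R) is also in L(S).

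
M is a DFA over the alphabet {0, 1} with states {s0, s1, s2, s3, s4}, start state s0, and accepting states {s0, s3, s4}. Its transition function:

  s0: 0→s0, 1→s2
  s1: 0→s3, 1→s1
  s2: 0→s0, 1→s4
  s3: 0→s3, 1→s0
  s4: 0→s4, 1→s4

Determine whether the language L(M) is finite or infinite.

State s0 is reachable from the start and can reach an accepting state, and it lies on the cycle s0 → s0.
Traversing that cycle any number of times yields accepted strings of unbounded length, so the language is infinite.

infinite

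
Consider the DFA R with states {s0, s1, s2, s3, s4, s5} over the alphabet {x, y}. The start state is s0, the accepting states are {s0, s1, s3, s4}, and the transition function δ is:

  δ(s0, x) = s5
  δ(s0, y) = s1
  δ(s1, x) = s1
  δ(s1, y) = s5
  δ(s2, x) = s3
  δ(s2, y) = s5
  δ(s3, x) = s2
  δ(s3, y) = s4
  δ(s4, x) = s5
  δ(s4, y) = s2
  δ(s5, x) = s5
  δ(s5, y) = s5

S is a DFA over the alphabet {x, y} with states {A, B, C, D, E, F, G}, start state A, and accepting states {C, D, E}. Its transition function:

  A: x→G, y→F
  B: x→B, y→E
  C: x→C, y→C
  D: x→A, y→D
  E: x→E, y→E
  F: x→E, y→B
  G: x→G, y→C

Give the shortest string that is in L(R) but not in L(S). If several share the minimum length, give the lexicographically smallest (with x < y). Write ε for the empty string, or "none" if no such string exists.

ε

The empty string ε is accepted by R but not by S.
Since ε is the unique shortest string, it is the required witness.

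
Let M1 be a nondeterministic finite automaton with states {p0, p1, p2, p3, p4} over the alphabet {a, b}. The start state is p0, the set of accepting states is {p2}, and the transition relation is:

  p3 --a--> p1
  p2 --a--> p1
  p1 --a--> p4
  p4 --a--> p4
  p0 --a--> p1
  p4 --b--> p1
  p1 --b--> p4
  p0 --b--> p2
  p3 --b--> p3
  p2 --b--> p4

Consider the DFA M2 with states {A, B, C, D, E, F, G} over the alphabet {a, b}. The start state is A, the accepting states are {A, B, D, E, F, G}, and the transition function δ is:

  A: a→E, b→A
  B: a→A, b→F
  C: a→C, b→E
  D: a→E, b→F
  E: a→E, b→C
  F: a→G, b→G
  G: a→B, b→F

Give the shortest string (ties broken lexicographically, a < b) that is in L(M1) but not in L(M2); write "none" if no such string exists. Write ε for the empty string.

Exploring the product automaton M1 × M2 from the start pair (p0, A), following both machines on each input symbol, reaches 8 state pairs: (p0, A), (p1, E), (p2, A), (p4, E), (p4, C), (p4, A), (p1, C), (p1, A).
M1 accepts in {p2} and M2 accepts in {A, B, D, E, F, G}. The reachable pairs whose M1-component is accepting are (p2, A); in each of them the M2-component is accepting too, so the product for L(M1) \ L(M2) (M1-component accepting, M2-component rejecting) has no reachable accepting pair and the difference is empty.
So every string accepted by M1 is also accepted by M2: L(M1) \ L(M2) = ∅ and there is no such string.

none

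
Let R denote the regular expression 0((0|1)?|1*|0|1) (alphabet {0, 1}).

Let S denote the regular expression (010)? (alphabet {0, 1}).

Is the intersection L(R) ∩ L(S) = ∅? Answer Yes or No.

Yes

Converting the expression R to a DFA (subset construction, then merging equivalent states) gives the minimal DFA with states {r0, r1, r2, r3, r4}, start state r0, accepting states {r1, r3, r4} and transitions r0: 0→r1, 1→r2; r1: 0→r3, 1→r4; r2: 0→r2, 1→r2; r3: 0→r2, 1→r2; r4: 0→r2, 1→r4.
Converting the expression S to a DFA (subset construction, then merging equivalent states) gives the minimal DFA with states {s0, s1, s2, s3, s4}, start state s0, accepting states {s0, s4} and transitions s0: 0→s1, 1→s2; s1: 0→s2, 1→s3; s2: 0→s2, 1→s2; s3: 0→s4, 1→s2; s4: 0→s2, 1→s2.
Exploring the product automaton R × S from the start pair (r0, s0), following both machines on each input symbol, reaches 7 state pairs: (r0, s0), (r1, s1), (r2, s2), (r3, s2), (r4, s3), (r2, s4), (r4, s2).
R accepts in {r1, r3, r4} and S accepts in {s0, s4}; no reachable pair has both components accepting, so no string drives both machines to acceptance simultaneously and L(R) ∩ L(S) = ∅.
So no string is accepted by both, and the intersection is empty.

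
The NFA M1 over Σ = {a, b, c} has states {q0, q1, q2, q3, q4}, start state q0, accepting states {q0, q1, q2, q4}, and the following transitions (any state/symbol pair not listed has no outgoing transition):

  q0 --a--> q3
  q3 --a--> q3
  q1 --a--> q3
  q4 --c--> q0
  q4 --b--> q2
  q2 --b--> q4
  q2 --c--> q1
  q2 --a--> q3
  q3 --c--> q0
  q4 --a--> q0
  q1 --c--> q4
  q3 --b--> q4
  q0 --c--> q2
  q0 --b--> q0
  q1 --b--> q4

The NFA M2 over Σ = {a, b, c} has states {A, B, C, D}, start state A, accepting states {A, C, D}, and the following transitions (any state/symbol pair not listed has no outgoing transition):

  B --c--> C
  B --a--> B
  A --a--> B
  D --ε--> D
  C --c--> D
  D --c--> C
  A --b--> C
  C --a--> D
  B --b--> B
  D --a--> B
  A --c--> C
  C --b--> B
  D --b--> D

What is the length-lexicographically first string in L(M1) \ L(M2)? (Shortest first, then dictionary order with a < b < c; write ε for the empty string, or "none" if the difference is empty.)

ab

The string ab is accepted by M1 but not by M2.
No shorter string lies in the difference, and ab is the lexicographically first length-2 string in L(M1) \ L(M2).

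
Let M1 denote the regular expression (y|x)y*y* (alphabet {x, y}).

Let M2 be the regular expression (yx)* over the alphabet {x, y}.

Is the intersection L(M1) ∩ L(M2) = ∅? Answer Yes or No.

Yes

Converting the expression M1 to a DFA (subset construction, then merging equivalent states) gives the minimal DFA with states {r0, r1, r2}, start state r0, accepting states {r1} and transitions r0: x→r1, y→r1; r1: x→r2, y→r1; r2: x→r2, y→r2.
Converting the expression M2 to a DFA (subset construction, then merging equivalent states) gives the minimal DFA with states {t0, t1, t2}, start state t0, accepting states {t0} and transitions t0: x→t1, y→t2; t1: x→t1, y→t1; t2: x→t0, y→t1.
Exploring the product automaton M1 × M2 from the start pair (r0, t0), following both machines on each input symbol, reaches 6 state pairs: (r0, t0), (r1, t1), (r1, t2), (r2, t1), (r2, t0), (r2, t2).
M1 accepts in {r1} and M2 accepts in {t0}; no reachable pair has both components accepting, so no string drives both machines to acceptance simultaneously and L(M1) ∩ L(M2) = ∅.
So no string is accepted by both, and the intersection is empty.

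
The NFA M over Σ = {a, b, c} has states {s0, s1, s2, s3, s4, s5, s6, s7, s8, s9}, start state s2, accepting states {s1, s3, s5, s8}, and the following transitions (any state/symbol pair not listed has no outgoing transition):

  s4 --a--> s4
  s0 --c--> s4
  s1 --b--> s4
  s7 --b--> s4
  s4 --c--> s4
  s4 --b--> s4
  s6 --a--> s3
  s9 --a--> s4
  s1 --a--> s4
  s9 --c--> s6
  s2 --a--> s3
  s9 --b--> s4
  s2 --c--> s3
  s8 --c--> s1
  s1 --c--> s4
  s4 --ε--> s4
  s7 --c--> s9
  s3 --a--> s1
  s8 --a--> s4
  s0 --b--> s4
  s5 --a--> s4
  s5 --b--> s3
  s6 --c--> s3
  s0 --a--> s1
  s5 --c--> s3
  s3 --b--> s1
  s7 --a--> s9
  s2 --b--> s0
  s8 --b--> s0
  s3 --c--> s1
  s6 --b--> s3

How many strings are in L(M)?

The useful subgraph on states {s0, s1, s2, s3} is acyclic, so L(M) is finite; the longest accepting path visits 3 useful states, giving maximum string length 2.
Counting accepting paths from s2 by length: 2 of length 1, 7 of length 2. Total 9.

9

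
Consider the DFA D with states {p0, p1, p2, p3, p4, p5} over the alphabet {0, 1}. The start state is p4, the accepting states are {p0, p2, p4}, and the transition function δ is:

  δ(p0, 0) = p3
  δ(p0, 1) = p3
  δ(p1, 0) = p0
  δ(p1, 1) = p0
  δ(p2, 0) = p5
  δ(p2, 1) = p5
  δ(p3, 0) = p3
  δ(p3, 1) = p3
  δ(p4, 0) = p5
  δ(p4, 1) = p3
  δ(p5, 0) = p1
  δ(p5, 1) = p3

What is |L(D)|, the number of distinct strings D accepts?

3

The useful subgraph on states {p0, p1, p4, p5} is acyclic, so L(D) is finite; the longest accepting path visits 4 useful states, giving maximum string length 3.
Counting accepting paths from p4 by length: 1 of length 0, 2 of length 3. Total 3.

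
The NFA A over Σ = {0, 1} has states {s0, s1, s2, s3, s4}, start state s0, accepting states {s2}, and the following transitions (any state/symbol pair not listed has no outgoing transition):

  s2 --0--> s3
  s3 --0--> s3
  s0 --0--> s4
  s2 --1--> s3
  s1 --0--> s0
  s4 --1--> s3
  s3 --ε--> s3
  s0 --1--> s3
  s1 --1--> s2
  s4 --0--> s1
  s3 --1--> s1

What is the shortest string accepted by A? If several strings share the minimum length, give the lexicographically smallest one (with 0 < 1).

001

A breadth-first search from s0 reaches an accepting state first via the path s0 → s4 → s1 → s2 on input 001.
No string of length < 3 is accepted (BFS exhausts all shorter strings without reaching an accepting state), and 001 is the lexicographically least accepting string of length 3.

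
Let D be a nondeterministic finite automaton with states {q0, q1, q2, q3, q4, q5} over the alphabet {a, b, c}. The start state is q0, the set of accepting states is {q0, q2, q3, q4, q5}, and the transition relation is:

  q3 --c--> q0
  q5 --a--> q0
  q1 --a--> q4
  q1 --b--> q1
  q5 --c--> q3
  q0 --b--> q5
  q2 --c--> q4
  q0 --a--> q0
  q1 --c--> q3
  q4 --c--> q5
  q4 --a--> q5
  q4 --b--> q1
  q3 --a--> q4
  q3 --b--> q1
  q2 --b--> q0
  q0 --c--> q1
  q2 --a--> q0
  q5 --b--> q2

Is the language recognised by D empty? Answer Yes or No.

No

The empty string ε is accepted: the run q0 ends in the accepting state q0.
Since at least one string is accepted, L(D) is not empty.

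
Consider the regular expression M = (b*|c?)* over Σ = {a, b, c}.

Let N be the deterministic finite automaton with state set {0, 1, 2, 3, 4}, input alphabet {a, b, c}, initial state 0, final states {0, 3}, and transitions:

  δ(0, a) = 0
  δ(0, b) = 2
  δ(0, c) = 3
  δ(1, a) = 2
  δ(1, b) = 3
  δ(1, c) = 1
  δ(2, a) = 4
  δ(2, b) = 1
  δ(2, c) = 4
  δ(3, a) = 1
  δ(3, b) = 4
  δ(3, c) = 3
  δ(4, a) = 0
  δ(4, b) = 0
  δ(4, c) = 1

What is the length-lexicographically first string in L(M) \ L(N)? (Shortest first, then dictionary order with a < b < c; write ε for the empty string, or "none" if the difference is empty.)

The string b is accepted by M but not by N.
No shorter string lies in the difference, and b is the lexicographically first length-1 string in L(M) \ L(N).

b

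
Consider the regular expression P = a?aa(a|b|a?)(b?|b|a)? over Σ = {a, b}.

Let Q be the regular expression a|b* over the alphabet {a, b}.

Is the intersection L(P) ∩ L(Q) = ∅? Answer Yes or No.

Yes

Converting the expression P to a DFA (subset construction, then merging equivalent states) gives the minimal DFA with states {p0, p1, p2, p3, p4, p5, p6}, start state p0, accepting states {p3, p4, p5, p6} and transitions p0: a→p1, b→p2; p1: a→p3, b→p2; p2: a→p2, b→p2; p3: a→p4, b→p5; p4: a→p5, b→p5; p5: a→p6, b→p6; p6: a→p2, b→p2.
Converting the expression Q to a DFA (subset construction, then merging equivalent states) gives the minimal DFA with states {q0, q1, q2, q3}, start state q0, accepting states {q0, q1, q2} and transitions q0: a→q1, b→q2; q1: a→q3, b→q3; q2: a→q3, b→q2; q3: a→q3, b→q3.
Exploring the product automaton P × Q from the start pair (p0, q0), following both machines on each input symbol, reaches 8 state pairs: (p0, q0), (p1, q1), (p2, q2), (p3, q3), (p2, q3), (p4, q3), (p5, q3), (p6, q3).
P accepts in {p3, p4, p5, p6} and Q accepts in {q0, q1, q2}; no reachable pair has both components accepting, so no string drives both machines to acceptance simultaneously and L(P) ∩ L(Q) = ∅.
So no string is accepted by both, and the intersection is empty.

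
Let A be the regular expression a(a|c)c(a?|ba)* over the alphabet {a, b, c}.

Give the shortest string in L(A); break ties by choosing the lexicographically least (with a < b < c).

aac

By inspection of the expression, no string of length less than 3 matches, and aac is the lexicographically first match of length 3.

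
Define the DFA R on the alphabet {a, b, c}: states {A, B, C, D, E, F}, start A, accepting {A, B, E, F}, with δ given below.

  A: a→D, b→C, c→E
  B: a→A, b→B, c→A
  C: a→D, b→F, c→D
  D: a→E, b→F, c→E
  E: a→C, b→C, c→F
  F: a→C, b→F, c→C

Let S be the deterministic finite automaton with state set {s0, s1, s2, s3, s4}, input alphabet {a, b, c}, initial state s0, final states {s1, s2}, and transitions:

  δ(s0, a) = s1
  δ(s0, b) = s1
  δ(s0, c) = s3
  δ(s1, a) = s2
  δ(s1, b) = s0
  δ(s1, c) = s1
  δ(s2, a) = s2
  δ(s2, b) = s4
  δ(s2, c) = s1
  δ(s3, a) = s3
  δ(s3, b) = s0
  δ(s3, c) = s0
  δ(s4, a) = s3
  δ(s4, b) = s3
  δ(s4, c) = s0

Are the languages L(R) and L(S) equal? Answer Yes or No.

No

The empty string ε is accepted by R but rejected by S.
So L(R) ≠ L(S).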